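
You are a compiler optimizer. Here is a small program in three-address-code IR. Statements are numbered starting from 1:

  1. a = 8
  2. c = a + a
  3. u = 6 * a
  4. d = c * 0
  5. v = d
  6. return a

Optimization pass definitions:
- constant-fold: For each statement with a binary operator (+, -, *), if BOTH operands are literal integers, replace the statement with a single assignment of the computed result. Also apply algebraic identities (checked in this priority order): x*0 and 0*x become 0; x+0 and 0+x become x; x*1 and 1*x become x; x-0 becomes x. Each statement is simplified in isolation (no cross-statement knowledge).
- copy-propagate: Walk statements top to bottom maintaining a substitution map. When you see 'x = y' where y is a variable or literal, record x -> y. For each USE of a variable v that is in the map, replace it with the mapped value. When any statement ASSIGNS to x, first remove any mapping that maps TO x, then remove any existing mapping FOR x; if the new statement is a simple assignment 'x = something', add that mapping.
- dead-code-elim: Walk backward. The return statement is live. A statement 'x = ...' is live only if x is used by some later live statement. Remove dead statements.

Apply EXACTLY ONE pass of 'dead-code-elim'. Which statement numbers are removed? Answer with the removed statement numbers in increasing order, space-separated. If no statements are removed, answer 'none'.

Answer: 2 3 4 5

Derivation:
Backward liveness scan:
Stmt 1 'a = 8': KEEP (a is live); live-in = []
Stmt 2 'c = a + a': DEAD (c not in live set ['a'])
Stmt 3 'u = 6 * a': DEAD (u not in live set ['a'])
Stmt 4 'd = c * 0': DEAD (d not in live set ['a'])
Stmt 5 'v = d': DEAD (v not in live set ['a'])
Stmt 6 'return a': KEEP (return); live-in = ['a']
Removed statement numbers: [2, 3, 4, 5]
Surviving IR:
  a = 8
  return a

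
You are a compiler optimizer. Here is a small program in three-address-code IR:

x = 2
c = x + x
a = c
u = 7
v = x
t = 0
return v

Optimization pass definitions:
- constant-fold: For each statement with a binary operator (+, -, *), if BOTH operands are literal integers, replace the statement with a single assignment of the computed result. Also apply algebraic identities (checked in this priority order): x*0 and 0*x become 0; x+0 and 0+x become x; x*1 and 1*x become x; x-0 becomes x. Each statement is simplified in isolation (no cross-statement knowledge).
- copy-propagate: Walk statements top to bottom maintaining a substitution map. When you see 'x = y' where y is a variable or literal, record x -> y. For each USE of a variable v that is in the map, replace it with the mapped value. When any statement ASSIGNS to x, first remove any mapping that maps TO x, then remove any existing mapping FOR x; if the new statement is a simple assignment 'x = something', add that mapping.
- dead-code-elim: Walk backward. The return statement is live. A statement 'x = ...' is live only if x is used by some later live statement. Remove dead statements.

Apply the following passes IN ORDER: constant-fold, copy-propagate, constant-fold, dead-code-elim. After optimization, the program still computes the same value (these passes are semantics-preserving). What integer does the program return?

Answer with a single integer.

Answer: 2

Derivation:
Initial IR:
  x = 2
  c = x + x
  a = c
  u = 7
  v = x
  t = 0
  return v
After constant-fold (7 stmts):
  x = 2
  c = x + x
  a = c
  u = 7
  v = x
  t = 0
  return v
After copy-propagate (7 stmts):
  x = 2
  c = 2 + 2
  a = c
  u = 7
  v = 2
  t = 0
  return 2
After constant-fold (7 stmts):
  x = 2
  c = 4
  a = c
  u = 7
  v = 2
  t = 0
  return 2
After dead-code-elim (1 stmts):
  return 2
Evaluate:
  x = 2  =>  x = 2
  c = x + x  =>  c = 4
  a = c  =>  a = 4
  u = 7  =>  u = 7
  v = x  =>  v = 2
  t = 0  =>  t = 0
  return v = 2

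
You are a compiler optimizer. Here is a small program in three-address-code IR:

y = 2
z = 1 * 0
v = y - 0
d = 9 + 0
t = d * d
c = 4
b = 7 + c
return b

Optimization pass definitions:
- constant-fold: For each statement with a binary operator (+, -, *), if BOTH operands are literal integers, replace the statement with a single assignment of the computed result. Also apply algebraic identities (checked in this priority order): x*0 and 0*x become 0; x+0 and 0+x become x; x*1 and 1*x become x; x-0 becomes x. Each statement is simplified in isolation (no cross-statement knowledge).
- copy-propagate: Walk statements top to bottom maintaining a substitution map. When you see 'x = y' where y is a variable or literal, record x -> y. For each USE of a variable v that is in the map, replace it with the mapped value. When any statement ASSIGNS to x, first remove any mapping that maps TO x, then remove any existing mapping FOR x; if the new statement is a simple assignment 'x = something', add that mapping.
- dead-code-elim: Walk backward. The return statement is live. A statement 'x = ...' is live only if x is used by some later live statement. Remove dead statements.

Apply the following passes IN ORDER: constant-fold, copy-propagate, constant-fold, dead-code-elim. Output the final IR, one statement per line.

Initial IR:
  y = 2
  z = 1 * 0
  v = y - 0
  d = 9 + 0
  t = d * d
  c = 4
  b = 7 + c
  return b
After constant-fold (8 stmts):
  y = 2
  z = 0
  v = y
  d = 9
  t = d * d
  c = 4
  b = 7 + c
  return b
After copy-propagate (8 stmts):
  y = 2
  z = 0
  v = 2
  d = 9
  t = 9 * 9
  c = 4
  b = 7 + 4
  return b
After constant-fold (8 stmts):
  y = 2
  z = 0
  v = 2
  d = 9
  t = 81
  c = 4
  b = 11
  return b
After dead-code-elim (2 stmts):
  b = 11
  return b

Answer: b = 11
return b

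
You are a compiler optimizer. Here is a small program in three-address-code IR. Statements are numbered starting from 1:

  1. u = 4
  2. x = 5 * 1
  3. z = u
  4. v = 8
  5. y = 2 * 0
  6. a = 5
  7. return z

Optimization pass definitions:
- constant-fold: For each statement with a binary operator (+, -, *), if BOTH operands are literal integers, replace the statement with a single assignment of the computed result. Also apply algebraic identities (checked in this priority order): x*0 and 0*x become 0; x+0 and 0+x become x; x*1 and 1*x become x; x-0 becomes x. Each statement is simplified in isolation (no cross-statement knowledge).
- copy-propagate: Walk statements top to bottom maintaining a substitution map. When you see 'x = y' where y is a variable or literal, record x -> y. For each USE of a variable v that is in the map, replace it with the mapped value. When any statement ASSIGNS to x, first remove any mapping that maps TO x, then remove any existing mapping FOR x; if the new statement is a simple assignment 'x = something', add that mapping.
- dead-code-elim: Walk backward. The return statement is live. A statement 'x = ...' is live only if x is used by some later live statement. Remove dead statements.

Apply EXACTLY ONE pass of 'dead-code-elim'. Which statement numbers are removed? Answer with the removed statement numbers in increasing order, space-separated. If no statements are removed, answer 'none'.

Answer: 2 4 5 6

Derivation:
Backward liveness scan:
Stmt 1 'u = 4': KEEP (u is live); live-in = []
Stmt 2 'x = 5 * 1': DEAD (x not in live set ['u'])
Stmt 3 'z = u': KEEP (z is live); live-in = ['u']
Stmt 4 'v = 8': DEAD (v not in live set ['z'])
Stmt 5 'y = 2 * 0': DEAD (y not in live set ['z'])
Stmt 6 'a = 5': DEAD (a not in live set ['z'])
Stmt 7 'return z': KEEP (return); live-in = ['z']
Removed statement numbers: [2, 4, 5, 6]
Surviving IR:
  u = 4
  z = u
  return z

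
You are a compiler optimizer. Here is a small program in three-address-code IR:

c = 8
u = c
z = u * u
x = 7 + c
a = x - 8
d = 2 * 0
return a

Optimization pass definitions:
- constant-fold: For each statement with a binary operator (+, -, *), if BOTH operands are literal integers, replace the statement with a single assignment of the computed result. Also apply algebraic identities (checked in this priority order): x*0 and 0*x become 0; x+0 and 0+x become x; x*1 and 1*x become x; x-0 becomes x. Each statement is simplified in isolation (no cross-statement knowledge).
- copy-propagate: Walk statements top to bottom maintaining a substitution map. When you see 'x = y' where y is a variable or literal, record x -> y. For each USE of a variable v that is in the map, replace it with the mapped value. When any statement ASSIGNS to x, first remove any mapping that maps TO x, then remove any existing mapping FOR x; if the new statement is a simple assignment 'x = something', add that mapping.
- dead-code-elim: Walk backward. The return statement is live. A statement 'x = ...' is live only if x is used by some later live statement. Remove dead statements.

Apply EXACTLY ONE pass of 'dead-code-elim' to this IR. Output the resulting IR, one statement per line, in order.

Answer: c = 8
x = 7 + c
a = x - 8
return a

Derivation:
Applying dead-code-elim statement-by-statement:
  [7] return a  -> KEEP (return); live=['a']
  [6] d = 2 * 0  -> DEAD (d not live)
  [5] a = x - 8  -> KEEP; live=['x']
  [4] x = 7 + c  -> KEEP; live=['c']
  [3] z = u * u  -> DEAD (z not live)
  [2] u = c  -> DEAD (u not live)
  [1] c = 8  -> KEEP; live=[]
Result (4 stmts):
  c = 8
  x = 7 + c
  a = x - 8
  return a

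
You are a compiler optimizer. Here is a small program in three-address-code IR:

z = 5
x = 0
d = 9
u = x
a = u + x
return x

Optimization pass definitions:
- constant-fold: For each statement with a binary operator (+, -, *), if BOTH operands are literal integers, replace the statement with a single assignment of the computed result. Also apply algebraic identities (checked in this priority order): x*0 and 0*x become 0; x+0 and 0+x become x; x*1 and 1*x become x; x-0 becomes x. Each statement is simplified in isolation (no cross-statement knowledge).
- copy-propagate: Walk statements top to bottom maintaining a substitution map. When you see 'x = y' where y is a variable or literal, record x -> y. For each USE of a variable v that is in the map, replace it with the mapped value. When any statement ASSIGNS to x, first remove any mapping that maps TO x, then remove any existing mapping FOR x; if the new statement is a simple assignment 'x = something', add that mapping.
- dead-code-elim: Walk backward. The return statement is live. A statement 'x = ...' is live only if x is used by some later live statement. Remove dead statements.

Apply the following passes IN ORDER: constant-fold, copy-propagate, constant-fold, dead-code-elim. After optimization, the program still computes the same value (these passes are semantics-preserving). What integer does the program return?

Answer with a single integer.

Answer: 0

Derivation:
Initial IR:
  z = 5
  x = 0
  d = 9
  u = x
  a = u + x
  return x
After constant-fold (6 stmts):
  z = 5
  x = 0
  d = 9
  u = x
  a = u + x
  return x
After copy-propagate (6 stmts):
  z = 5
  x = 0
  d = 9
  u = 0
  a = 0 + 0
  return 0
After constant-fold (6 stmts):
  z = 5
  x = 0
  d = 9
  u = 0
  a = 0
  return 0
After dead-code-elim (1 stmts):
  return 0
Evaluate:
  z = 5  =>  z = 5
  x = 0  =>  x = 0
  d = 9  =>  d = 9
  u = x  =>  u = 0
  a = u + x  =>  a = 0
  return x = 0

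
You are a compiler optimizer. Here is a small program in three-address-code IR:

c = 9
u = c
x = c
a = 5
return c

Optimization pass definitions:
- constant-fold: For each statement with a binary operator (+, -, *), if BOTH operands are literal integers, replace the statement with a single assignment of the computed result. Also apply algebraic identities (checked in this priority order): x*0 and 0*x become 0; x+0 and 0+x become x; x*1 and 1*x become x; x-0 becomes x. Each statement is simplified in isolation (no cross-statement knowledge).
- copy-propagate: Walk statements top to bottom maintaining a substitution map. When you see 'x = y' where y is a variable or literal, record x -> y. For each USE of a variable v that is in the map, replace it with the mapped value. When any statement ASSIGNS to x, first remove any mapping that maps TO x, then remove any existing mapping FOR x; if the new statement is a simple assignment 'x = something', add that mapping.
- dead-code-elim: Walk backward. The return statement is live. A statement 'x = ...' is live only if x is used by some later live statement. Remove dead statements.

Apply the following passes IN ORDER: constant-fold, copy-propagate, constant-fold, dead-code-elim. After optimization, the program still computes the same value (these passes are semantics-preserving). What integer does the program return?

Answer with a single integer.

Answer: 9

Derivation:
Initial IR:
  c = 9
  u = c
  x = c
  a = 5
  return c
After constant-fold (5 stmts):
  c = 9
  u = c
  x = c
  a = 5
  return c
After copy-propagate (5 stmts):
  c = 9
  u = 9
  x = 9
  a = 5
  return 9
After constant-fold (5 stmts):
  c = 9
  u = 9
  x = 9
  a = 5
  return 9
After dead-code-elim (1 stmts):
  return 9
Evaluate:
  c = 9  =>  c = 9
  u = c  =>  u = 9
  x = c  =>  x = 9
  a = 5  =>  a = 5
  return c = 9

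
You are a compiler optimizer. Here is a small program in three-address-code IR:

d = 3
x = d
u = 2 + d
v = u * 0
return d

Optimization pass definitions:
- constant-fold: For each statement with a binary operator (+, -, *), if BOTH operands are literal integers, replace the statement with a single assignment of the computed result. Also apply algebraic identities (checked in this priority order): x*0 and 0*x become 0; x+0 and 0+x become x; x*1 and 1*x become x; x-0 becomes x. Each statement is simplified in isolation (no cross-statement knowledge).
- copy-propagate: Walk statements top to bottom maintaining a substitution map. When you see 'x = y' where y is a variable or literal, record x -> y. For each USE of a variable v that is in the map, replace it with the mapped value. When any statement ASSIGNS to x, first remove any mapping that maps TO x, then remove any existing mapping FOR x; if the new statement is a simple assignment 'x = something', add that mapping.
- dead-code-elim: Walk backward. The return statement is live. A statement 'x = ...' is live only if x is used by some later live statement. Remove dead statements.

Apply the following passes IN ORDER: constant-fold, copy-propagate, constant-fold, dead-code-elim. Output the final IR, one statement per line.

Initial IR:
  d = 3
  x = d
  u = 2 + d
  v = u * 0
  return d
After constant-fold (5 stmts):
  d = 3
  x = d
  u = 2 + d
  v = 0
  return d
After copy-propagate (5 stmts):
  d = 3
  x = 3
  u = 2 + 3
  v = 0
  return 3
After constant-fold (5 stmts):
  d = 3
  x = 3
  u = 5
  v = 0
  return 3
After dead-code-elim (1 stmts):
  return 3

Answer: return 3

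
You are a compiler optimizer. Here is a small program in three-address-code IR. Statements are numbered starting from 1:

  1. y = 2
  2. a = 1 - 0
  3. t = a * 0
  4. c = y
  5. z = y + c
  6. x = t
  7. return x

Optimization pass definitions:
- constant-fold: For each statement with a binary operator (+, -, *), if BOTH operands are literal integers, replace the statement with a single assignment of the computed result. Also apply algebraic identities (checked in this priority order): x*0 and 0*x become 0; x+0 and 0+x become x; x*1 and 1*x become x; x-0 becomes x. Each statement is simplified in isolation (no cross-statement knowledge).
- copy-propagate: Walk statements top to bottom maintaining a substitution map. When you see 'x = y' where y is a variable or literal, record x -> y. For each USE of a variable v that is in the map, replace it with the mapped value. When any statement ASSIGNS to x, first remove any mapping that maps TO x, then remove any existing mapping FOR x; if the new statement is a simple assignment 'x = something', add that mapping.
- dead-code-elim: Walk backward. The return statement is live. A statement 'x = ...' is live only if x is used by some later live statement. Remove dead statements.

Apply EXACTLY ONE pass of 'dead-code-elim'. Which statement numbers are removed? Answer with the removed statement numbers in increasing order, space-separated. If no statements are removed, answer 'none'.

Answer: 1 4 5

Derivation:
Backward liveness scan:
Stmt 1 'y = 2': DEAD (y not in live set [])
Stmt 2 'a = 1 - 0': KEEP (a is live); live-in = []
Stmt 3 't = a * 0': KEEP (t is live); live-in = ['a']
Stmt 4 'c = y': DEAD (c not in live set ['t'])
Stmt 5 'z = y + c': DEAD (z not in live set ['t'])
Stmt 6 'x = t': KEEP (x is live); live-in = ['t']
Stmt 7 'return x': KEEP (return); live-in = ['x']
Removed statement numbers: [1, 4, 5]
Surviving IR:
  a = 1 - 0
  t = a * 0
  x = t
  return x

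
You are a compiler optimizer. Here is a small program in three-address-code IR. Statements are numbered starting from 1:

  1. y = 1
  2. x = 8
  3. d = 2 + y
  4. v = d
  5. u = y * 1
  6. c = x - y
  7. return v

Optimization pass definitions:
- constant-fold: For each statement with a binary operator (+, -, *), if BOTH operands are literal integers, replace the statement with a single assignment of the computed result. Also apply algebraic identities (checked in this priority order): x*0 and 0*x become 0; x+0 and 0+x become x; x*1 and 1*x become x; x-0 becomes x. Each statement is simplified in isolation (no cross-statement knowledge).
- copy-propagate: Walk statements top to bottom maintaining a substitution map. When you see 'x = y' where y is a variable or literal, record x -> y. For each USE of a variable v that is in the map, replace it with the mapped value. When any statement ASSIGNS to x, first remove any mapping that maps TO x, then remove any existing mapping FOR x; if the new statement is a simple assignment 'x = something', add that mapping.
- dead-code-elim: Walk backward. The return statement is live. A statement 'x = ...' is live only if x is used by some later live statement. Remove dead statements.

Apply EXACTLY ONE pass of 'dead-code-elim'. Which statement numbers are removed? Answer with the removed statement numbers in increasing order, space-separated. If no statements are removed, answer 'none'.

Answer: 2 5 6

Derivation:
Backward liveness scan:
Stmt 1 'y = 1': KEEP (y is live); live-in = []
Stmt 2 'x = 8': DEAD (x not in live set ['y'])
Stmt 3 'd = 2 + y': KEEP (d is live); live-in = ['y']
Stmt 4 'v = d': KEEP (v is live); live-in = ['d']
Stmt 5 'u = y * 1': DEAD (u not in live set ['v'])
Stmt 6 'c = x - y': DEAD (c not in live set ['v'])
Stmt 7 'return v': KEEP (return); live-in = ['v']
Removed statement numbers: [2, 5, 6]
Surviving IR:
  y = 1
  d = 2 + y
  v = d
  return v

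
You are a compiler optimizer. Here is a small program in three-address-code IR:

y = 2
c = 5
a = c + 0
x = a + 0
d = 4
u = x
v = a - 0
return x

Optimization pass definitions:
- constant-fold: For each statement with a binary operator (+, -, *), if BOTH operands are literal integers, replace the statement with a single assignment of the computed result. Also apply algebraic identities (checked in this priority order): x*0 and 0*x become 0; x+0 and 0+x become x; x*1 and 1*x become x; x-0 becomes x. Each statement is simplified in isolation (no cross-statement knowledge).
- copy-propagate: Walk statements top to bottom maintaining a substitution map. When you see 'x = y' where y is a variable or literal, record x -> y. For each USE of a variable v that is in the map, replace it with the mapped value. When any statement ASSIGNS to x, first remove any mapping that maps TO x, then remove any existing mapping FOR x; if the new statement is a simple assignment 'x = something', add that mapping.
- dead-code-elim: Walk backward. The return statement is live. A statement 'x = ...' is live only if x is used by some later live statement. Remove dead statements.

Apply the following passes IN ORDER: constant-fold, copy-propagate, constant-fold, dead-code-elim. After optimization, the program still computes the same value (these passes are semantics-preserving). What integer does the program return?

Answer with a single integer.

Initial IR:
  y = 2
  c = 5
  a = c + 0
  x = a + 0
  d = 4
  u = x
  v = a - 0
  return x
After constant-fold (8 stmts):
  y = 2
  c = 5
  a = c
  x = a
  d = 4
  u = x
  v = a
  return x
After copy-propagate (8 stmts):
  y = 2
  c = 5
  a = 5
  x = 5
  d = 4
  u = 5
  v = 5
  return 5
After constant-fold (8 stmts):
  y = 2
  c = 5
  a = 5
  x = 5
  d = 4
  u = 5
  v = 5
  return 5
After dead-code-elim (1 stmts):
  return 5
Evaluate:
  y = 2  =>  y = 2
  c = 5  =>  c = 5
  a = c + 0  =>  a = 5
  x = a + 0  =>  x = 5
  d = 4  =>  d = 4
  u = x  =>  u = 5
  v = a - 0  =>  v = 5
  return x = 5

Answer: 5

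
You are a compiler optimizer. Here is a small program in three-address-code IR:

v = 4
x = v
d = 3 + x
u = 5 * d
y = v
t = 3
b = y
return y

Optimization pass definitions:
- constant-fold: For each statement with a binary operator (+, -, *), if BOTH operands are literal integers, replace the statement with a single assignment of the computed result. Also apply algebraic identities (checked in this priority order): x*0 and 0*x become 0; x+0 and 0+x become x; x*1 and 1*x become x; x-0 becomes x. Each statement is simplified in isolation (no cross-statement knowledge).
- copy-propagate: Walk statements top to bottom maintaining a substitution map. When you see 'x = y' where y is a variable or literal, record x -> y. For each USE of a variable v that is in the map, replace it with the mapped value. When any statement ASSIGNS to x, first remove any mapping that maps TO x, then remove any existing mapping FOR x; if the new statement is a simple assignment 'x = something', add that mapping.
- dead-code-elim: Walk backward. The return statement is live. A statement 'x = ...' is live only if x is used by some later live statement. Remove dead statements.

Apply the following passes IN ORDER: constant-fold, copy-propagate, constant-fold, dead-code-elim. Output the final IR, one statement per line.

Answer: return 4

Derivation:
Initial IR:
  v = 4
  x = v
  d = 3 + x
  u = 5 * d
  y = v
  t = 3
  b = y
  return y
After constant-fold (8 stmts):
  v = 4
  x = v
  d = 3 + x
  u = 5 * d
  y = v
  t = 3
  b = y
  return y
After copy-propagate (8 stmts):
  v = 4
  x = 4
  d = 3 + 4
  u = 5 * d
  y = 4
  t = 3
  b = 4
  return 4
After constant-fold (8 stmts):
  v = 4
  x = 4
  d = 7
  u = 5 * d
  y = 4
  t = 3
  b = 4
  return 4
After dead-code-elim (1 stmts):
  return 4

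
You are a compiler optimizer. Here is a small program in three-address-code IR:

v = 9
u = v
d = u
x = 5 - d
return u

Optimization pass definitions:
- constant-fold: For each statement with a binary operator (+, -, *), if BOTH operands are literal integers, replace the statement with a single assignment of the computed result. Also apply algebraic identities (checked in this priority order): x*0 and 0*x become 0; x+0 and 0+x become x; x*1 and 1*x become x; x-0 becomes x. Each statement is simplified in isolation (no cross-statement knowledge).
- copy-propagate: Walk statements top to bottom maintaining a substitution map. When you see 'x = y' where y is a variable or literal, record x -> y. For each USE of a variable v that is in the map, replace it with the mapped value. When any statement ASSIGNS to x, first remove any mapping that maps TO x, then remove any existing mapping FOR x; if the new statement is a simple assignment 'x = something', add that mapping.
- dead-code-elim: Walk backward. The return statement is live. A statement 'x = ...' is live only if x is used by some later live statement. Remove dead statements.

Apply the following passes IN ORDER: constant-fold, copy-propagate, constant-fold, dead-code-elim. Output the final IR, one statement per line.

Answer: return 9

Derivation:
Initial IR:
  v = 9
  u = v
  d = u
  x = 5 - d
  return u
After constant-fold (5 stmts):
  v = 9
  u = v
  d = u
  x = 5 - d
  return u
After copy-propagate (5 stmts):
  v = 9
  u = 9
  d = 9
  x = 5 - 9
  return 9
After constant-fold (5 stmts):
  v = 9
  u = 9
  d = 9
  x = -4
  return 9
After dead-code-elim (1 stmts):
  return 9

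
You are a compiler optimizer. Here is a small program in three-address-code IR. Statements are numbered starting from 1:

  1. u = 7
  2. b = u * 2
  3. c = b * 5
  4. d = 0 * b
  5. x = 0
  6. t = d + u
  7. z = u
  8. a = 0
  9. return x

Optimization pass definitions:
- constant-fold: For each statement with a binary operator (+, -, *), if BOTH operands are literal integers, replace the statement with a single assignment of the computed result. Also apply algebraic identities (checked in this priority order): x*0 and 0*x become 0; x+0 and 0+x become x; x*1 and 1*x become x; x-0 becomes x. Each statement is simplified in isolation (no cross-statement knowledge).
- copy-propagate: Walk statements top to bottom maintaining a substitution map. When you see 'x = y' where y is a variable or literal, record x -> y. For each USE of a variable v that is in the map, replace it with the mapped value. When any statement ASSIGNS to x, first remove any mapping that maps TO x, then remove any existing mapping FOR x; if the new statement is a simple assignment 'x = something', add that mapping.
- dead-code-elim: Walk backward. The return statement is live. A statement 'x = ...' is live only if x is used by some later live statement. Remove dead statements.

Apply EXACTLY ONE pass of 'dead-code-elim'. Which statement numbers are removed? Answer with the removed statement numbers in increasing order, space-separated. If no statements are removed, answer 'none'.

Backward liveness scan:
Stmt 1 'u = 7': DEAD (u not in live set [])
Stmt 2 'b = u * 2': DEAD (b not in live set [])
Stmt 3 'c = b * 5': DEAD (c not in live set [])
Stmt 4 'd = 0 * b': DEAD (d not in live set [])
Stmt 5 'x = 0': KEEP (x is live); live-in = []
Stmt 6 't = d + u': DEAD (t not in live set ['x'])
Stmt 7 'z = u': DEAD (z not in live set ['x'])
Stmt 8 'a = 0': DEAD (a not in live set ['x'])
Stmt 9 'return x': KEEP (return); live-in = ['x']
Removed statement numbers: [1, 2, 3, 4, 6, 7, 8]
Surviving IR:
  x = 0
  return x

Answer: 1 2 3 4 6 7 8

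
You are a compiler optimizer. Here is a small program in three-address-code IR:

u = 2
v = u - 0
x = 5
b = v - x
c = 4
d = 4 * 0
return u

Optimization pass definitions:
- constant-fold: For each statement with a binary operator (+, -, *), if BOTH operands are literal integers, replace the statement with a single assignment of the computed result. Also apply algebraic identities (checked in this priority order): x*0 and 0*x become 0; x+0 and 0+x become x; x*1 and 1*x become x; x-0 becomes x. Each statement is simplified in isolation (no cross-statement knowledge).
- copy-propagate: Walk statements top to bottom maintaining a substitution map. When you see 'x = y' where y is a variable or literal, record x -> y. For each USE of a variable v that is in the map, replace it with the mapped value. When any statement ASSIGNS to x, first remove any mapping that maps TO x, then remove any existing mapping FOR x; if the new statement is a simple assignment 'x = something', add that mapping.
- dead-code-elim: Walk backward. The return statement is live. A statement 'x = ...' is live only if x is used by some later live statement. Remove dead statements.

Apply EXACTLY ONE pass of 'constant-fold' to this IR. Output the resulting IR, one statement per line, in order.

Answer: u = 2
v = u
x = 5
b = v - x
c = 4
d = 0
return u

Derivation:
Applying constant-fold statement-by-statement:
  [1] u = 2  (unchanged)
  [2] v = u - 0  -> v = u
  [3] x = 5  (unchanged)
  [4] b = v - x  (unchanged)
  [5] c = 4  (unchanged)
  [6] d = 4 * 0  -> d = 0
  [7] return u  (unchanged)
Result (7 stmts):
  u = 2
  v = u
  x = 5
  b = v - x
  c = 4
  d = 0
  return u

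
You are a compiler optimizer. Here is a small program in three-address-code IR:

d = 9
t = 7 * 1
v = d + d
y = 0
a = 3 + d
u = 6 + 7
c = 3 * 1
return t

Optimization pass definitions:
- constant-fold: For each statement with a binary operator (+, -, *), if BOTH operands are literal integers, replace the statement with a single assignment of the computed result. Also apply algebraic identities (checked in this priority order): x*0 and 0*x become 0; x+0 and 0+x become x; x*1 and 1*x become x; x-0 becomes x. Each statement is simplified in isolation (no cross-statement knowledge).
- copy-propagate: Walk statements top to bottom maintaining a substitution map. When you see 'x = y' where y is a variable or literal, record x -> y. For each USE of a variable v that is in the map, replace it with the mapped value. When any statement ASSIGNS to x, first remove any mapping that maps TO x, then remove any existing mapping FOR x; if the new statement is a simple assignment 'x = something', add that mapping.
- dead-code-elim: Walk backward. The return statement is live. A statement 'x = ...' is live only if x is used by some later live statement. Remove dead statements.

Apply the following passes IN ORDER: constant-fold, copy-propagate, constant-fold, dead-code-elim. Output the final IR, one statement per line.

Answer: return 7

Derivation:
Initial IR:
  d = 9
  t = 7 * 1
  v = d + d
  y = 0
  a = 3 + d
  u = 6 + 7
  c = 3 * 1
  return t
After constant-fold (8 stmts):
  d = 9
  t = 7
  v = d + d
  y = 0
  a = 3 + d
  u = 13
  c = 3
  return t
After copy-propagate (8 stmts):
  d = 9
  t = 7
  v = 9 + 9
  y = 0
  a = 3 + 9
  u = 13
  c = 3
  return 7
After constant-fold (8 stmts):
  d = 9
  t = 7
  v = 18
  y = 0
  a = 12
  u = 13
  c = 3
  return 7
After dead-code-elim (1 stmts):
  return 7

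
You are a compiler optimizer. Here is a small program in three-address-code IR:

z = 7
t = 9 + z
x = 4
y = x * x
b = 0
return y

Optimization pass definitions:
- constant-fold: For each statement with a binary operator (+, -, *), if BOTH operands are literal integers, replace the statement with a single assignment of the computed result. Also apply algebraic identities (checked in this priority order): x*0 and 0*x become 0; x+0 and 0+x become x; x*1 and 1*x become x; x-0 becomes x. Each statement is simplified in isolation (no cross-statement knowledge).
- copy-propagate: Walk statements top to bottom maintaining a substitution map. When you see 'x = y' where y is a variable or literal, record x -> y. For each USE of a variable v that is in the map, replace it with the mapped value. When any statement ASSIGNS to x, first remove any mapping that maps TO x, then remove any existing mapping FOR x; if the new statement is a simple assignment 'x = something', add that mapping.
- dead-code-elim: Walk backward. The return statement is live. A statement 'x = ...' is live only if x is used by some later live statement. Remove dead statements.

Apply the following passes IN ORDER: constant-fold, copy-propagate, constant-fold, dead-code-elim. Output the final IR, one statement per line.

Answer: y = 16
return y

Derivation:
Initial IR:
  z = 7
  t = 9 + z
  x = 4
  y = x * x
  b = 0
  return y
After constant-fold (6 stmts):
  z = 7
  t = 9 + z
  x = 4
  y = x * x
  b = 0
  return y
After copy-propagate (6 stmts):
  z = 7
  t = 9 + 7
  x = 4
  y = 4 * 4
  b = 0
  return y
After constant-fold (6 stmts):
  z = 7
  t = 16
  x = 4
  y = 16
  b = 0
  return y
After dead-code-elim (2 stmts):
  y = 16
  return y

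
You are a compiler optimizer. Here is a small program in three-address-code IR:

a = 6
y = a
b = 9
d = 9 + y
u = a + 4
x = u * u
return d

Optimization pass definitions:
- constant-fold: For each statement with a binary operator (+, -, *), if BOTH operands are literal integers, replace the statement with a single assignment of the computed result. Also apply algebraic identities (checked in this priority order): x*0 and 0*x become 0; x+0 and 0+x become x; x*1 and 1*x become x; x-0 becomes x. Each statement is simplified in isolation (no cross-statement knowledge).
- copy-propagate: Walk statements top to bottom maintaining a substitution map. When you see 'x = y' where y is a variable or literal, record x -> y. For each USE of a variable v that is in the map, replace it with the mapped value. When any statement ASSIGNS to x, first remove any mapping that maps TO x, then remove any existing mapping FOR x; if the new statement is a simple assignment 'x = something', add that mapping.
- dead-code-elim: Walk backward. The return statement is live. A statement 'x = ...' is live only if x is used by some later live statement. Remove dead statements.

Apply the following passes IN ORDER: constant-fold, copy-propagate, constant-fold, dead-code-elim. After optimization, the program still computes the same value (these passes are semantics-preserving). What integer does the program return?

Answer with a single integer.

Answer: 15

Derivation:
Initial IR:
  a = 6
  y = a
  b = 9
  d = 9 + y
  u = a + 4
  x = u * u
  return d
After constant-fold (7 stmts):
  a = 6
  y = a
  b = 9
  d = 9 + y
  u = a + 4
  x = u * u
  return d
After copy-propagate (7 stmts):
  a = 6
  y = 6
  b = 9
  d = 9 + 6
  u = 6 + 4
  x = u * u
  return d
After constant-fold (7 stmts):
  a = 6
  y = 6
  b = 9
  d = 15
  u = 10
  x = u * u
  return d
After dead-code-elim (2 stmts):
  d = 15
  return d
Evaluate:
  a = 6  =>  a = 6
  y = a  =>  y = 6
  b = 9  =>  b = 9
  d = 9 + y  =>  d = 15
  u = a + 4  =>  u = 10
  x = u * u  =>  x = 100
  return d = 15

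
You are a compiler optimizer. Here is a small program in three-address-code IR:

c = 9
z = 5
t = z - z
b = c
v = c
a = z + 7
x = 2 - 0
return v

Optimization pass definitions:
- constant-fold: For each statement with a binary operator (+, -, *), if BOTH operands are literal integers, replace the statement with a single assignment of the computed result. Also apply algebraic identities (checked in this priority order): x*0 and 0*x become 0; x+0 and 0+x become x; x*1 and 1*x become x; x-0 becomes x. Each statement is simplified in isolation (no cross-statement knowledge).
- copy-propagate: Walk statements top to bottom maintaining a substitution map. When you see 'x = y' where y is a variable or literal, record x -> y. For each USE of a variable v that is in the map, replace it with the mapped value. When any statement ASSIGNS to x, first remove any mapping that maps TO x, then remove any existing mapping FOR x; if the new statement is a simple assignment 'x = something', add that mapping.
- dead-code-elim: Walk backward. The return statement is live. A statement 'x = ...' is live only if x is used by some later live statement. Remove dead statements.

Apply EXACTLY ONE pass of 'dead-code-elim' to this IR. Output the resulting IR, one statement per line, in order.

Applying dead-code-elim statement-by-statement:
  [8] return v  -> KEEP (return); live=['v']
  [7] x = 2 - 0  -> DEAD (x not live)
  [6] a = z + 7  -> DEAD (a not live)
  [5] v = c  -> KEEP; live=['c']
  [4] b = c  -> DEAD (b not live)
  [3] t = z - z  -> DEAD (t not live)
  [2] z = 5  -> DEAD (z not live)
  [1] c = 9  -> KEEP; live=[]
Result (3 stmts):
  c = 9
  v = c
  return v

Answer: c = 9
v = c
return v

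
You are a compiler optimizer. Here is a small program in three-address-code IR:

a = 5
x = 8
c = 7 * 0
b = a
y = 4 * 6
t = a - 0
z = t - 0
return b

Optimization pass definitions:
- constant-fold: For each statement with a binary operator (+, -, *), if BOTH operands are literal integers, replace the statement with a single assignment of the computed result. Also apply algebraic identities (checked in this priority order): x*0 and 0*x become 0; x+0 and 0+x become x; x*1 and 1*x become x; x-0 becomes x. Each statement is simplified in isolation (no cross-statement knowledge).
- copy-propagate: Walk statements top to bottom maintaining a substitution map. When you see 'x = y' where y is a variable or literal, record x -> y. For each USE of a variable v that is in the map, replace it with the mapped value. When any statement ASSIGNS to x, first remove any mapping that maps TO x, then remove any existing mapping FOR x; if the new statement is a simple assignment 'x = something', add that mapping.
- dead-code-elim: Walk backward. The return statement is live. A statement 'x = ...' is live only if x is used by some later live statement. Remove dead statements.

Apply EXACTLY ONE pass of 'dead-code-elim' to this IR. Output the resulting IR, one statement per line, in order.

Answer: a = 5
b = a
return b

Derivation:
Applying dead-code-elim statement-by-statement:
  [8] return b  -> KEEP (return); live=['b']
  [7] z = t - 0  -> DEAD (z not live)
  [6] t = a - 0  -> DEAD (t not live)
  [5] y = 4 * 6  -> DEAD (y not live)
  [4] b = a  -> KEEP; live=['a']
  [3] c = 7 * 0  -> DEAD (c not live)
  [2] x = 8  -> DEAD (x not live)
  [1] a = 5  -> KEEP; live=[]
Result (3 stmts):
  a = 5
  b = a
  return b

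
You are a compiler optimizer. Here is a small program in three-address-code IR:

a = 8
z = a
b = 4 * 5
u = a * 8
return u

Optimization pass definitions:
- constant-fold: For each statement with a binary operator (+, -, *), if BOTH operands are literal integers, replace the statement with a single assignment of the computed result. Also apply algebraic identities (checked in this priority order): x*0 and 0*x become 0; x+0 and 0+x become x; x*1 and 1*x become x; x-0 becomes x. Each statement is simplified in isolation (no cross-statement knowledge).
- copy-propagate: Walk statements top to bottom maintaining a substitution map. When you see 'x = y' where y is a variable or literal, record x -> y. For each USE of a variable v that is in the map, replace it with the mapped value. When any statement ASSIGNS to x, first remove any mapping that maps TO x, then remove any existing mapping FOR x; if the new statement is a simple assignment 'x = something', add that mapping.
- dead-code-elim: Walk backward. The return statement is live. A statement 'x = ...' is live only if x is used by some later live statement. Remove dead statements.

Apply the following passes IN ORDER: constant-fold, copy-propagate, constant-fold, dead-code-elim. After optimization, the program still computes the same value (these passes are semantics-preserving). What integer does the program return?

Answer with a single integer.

Initial IR:
  a = 8
  z = a
  b = 4 * 5
  u = a * 8
  return u
After constant-fold (5 stmts):
  a = 8
  z = a
  b = 20
  u = a * 8
  return u
After copy-propagate (5 stmts):
  a = 8
  z = 8
  b = 20
  u = 8 * 8
  return u
After constant-fold (5 stmts):
  a = 8
  z = 8
  b = 20
  u = 64
  return u
After dead-code-elim (2 stmts):
  u = 64
  return u
Evaluate:
  a = 8  =>  a = 8
  z = a  =>  z = 8
  b = 4 * 5  =>  b = 20
  u = a * 8  =>  u = 64
  return u = 64

Answer: 64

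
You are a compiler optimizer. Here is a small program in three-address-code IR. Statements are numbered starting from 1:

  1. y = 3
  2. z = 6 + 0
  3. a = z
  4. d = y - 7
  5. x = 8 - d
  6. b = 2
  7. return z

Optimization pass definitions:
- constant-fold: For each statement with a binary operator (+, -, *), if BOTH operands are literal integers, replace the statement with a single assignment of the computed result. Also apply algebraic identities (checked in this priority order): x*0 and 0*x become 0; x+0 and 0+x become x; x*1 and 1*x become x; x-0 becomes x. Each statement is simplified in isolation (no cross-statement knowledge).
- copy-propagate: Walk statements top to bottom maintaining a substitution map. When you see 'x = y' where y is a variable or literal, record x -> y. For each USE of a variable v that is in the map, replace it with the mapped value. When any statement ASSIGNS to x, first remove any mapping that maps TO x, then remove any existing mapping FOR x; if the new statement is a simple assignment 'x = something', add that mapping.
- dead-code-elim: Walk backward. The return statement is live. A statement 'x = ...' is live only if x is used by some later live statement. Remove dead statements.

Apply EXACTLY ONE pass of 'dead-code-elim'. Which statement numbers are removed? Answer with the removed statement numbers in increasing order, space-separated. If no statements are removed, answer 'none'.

Backward liveness scan:
Stmt 1 'y = 3': DEAD (y not in live set [])
Stmt 2 'z = 6 + 0': KEEP (z is live); live-in = []
Stmt 3 'a = z': DEAD (a not in live set ['z'])
Stmt 4 'd = y - 7': DEAD (d not in live set ['z'])
Stmt 5 'x = 8 - d': DEAD (x not in live set ['z'])
Stmt 6 'b = 2': DEAD (b not in live set ['z'])
Stmt 7 'return z': KEEP (return); live-in = ['z']
Removed statement numbers: [1, 3, 4, 5, 6]
Surviving IR:
  z = 6 + 0
  return z

Answer: 1 3 4 5 6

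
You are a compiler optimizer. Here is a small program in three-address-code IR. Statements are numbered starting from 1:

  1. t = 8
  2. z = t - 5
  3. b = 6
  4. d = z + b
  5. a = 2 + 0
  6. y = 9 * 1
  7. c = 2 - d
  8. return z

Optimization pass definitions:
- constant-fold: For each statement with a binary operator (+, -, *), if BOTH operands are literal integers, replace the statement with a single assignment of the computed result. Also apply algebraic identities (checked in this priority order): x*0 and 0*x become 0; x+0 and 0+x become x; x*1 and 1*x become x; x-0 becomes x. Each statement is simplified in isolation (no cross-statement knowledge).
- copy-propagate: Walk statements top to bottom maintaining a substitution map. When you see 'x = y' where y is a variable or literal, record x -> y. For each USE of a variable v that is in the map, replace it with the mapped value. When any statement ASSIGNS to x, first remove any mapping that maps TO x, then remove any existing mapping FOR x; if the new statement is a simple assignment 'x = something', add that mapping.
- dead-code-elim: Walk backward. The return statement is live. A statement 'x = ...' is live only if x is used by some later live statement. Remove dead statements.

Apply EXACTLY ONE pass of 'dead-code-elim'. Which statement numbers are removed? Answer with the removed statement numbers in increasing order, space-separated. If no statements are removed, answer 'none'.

Answer: 3 4 5 6 7

Derivation:
Backward liveness scan:
Stmt 1 't = 8': KEEP (t is live); live-in = []
Stmt 2 'z = t - 5': KEEP (z is live); live-in = ['t']
Stmt 3 'b = 6': DEAD (b not in live set ['z'])
Stmt 4 'd = z + b': DEAD (d not in live set ['z'])
Stmt 5 'a = 2 + 0': DEAD (a not in live set ['z'])
Stmt 6 'y = 9 * 1': DEAD (y not in live set ['z'])
Stmt 7 'c = 2 - d': DEAD (c not in live set ['z'])
Stmt 8 'return z': KEEP (return); live-in = ['z']
Removed statement numbers: [3, 4, 5, 6, 7]
Surviving IR:
  t = 8
  z = t - 5
  return z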